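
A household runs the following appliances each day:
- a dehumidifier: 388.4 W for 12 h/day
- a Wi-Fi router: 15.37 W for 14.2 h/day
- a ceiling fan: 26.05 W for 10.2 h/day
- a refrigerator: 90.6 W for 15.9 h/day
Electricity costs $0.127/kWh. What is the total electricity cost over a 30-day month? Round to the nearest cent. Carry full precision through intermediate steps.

dehumidifier: 388.4 W × 12 h × 30 d = 139,824 Wh = 139.8 kWh
Wi-Fi router: 15.37 W × 14.2 h × 30 d = 6,548 Wh = 6.548 kWh
ceiling fan: 26.05 W × 10.2 h × 30 d = 7,971 Wh = 7.971 kWh
refrigerator: 90.6 W × 15.9 h × 30 d = 43,216 Wh = 43.22 kWh
Total energy = 139.8 + 6.548 + 7.971 + 43.22 = 197.6 kWh
Cost = 197.6 kWh × $0.127 = $25.09

$25.09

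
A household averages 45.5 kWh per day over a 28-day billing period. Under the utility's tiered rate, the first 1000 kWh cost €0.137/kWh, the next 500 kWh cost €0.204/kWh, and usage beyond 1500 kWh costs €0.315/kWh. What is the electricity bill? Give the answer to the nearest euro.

€193

Usage = 45.5 kWh/day × 28 days = 1274 kWh
First 1000 kWh × €0.137 = €137.00
Next 274 kWh × €0.204 = €55.90
Remaining tier: 0 kWh (not reached)
Total = €192.90 ≈ €193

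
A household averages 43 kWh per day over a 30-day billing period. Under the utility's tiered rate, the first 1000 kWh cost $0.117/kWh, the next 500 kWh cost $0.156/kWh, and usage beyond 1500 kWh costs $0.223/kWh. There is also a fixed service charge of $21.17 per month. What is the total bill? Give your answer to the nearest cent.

$183.41

Usage = 43 kWh/day × 30 days = 1290 kWh
First 1000 kWh × $0.117 = $117.00
Next 290 kWh × $0.156 = $45.24
Remaining tier: 0 kWh (not reached)
Energy charge = $162.24; + service $21.17 = $183.41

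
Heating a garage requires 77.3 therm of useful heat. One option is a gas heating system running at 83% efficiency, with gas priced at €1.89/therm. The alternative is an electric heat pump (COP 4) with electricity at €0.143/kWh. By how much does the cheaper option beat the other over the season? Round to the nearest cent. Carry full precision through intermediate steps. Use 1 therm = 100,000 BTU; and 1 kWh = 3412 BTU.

€95.03

Heat load = 77.3 therm × 100,000 = 7,730,000 BTU
Gas: input = 7,730,000 / 0.83 = 9,313,253 BTU = 93.13 therm → 93.13 × €1.89 = €176.02
Heat pump: 7,730,000 BTU / 3412 = 2,266 kWh heat; / 4 = 566.4 kWh in → × €0.143 = €80.99
Difference = |€176.02 − €80.99| = €95.03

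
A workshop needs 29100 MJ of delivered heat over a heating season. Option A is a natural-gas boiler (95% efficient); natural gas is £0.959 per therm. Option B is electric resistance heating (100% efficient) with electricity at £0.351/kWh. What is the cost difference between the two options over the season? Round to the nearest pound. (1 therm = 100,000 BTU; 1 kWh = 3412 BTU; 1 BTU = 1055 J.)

Heat load = 29100 MJ = 29,100,000,000 J / 1055 = 27,582,938 BTU
Gas: input = 27,582,938 / 0.95 = 29,034,672 BTU = 290.3 therm → 290.3 × £0.959 = £278.44
Electric: 27,582,938 BTU / 3412 = 8,084 kWh → × £0.351 = £2,837.52
Difference = |£278.44 − £2,837.52| = £2,559.08 ≈ £2559

£2559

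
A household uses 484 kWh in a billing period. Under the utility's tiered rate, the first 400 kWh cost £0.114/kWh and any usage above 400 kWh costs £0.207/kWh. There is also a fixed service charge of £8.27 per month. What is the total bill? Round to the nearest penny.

£71.26

First 400 kWh × £0.114 = £45.60
Remaining 84 kWh × £0.207 = £17.39
Energy charge = £62.99; + service £8.27 = £71.26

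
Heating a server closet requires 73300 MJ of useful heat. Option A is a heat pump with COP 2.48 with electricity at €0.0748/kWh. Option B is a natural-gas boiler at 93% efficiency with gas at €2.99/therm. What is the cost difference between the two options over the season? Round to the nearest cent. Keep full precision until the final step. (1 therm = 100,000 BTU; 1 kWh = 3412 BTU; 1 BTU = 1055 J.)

Heat load = 73300 MJ = 73,300,000,000 J / 1055 = 69,478,673 BTU
Gas: input = 69,478,673 / 0.93 = 74,708,251 BTU = 747.1 therm → 747.1 × €2.99 = €2,233.78
Heat pump: 69,478,673 BTU / 3412 = 20,360 kWh heat; / 2.48 = 8,211 kWh in → × €0.0748 = €614.18
Difference = |€2,233.78 − €614.18| = €1,619.60

€1619.60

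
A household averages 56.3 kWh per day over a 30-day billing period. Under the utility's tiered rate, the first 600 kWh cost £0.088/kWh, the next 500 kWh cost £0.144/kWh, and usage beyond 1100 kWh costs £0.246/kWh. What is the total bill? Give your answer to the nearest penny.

Usage = 56.3 kWh/day × 30 days = 1689 kWh
First 600 kWh × £0.088 = £52.80
Next 500 kWh × £0.144 = £72.00
Remaining 589 kWh × £0.246 = £144.89
Total = £269.69

£269.69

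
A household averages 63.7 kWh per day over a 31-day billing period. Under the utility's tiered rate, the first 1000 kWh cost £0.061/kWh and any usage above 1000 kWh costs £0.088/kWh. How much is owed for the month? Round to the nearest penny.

Usage = 63.7 kWh/day × 31 days = 1974.7 kWh
First 1000 kWh × £0.061 = £61.00
Remaining 974.7 kWh × £0.088 = £85.77
Total = £146.77

£146.77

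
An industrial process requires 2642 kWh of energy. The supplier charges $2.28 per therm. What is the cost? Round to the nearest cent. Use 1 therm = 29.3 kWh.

$205.59

2642 kWh × (0.03413 therm/kWh) = 90.17 therm
Cost = 90.17 therm × $2.28/therm = $205.59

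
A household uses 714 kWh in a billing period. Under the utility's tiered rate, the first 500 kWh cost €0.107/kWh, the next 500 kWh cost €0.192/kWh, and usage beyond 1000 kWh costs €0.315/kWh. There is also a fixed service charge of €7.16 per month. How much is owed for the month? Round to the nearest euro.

€102

First 500 kWh × €0.107 = €53.50
Next 214 kWh × €0.192 = €41.09
Remaining tier: 0 kWh (not reached)
Energy charge = €94.59; + service €7.16 = €101.75 ≈ €102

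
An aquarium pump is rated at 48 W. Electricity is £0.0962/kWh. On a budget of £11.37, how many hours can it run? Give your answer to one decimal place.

2462.3 h

Energy budget = £11.37 / £0.0962 per kWh = 118.2 kWh = 118,191 Wh
Runtime = 118,191 Wh / 48 W = 2,462 h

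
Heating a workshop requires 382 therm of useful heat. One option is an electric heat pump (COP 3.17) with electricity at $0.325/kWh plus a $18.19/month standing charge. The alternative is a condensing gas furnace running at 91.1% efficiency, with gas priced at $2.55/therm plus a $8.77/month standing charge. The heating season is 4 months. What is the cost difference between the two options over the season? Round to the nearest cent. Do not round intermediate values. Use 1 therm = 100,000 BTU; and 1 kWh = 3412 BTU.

Heat load = 382 therm × 100,000 = 38,200,000 BTU
Gas: input = 38,200,000 / 0.911 = 41,931,943 BTU = 419.3 therm → 419.3 × $2.55 = $1,069.26; + 4 × $8.77 standing = $1,104.34
Heat pump: 38,200,000 BTU / 3412 = 11,200 kWh heat; / 3.17 = 3,532 kWh in → × $0.325 = $1,147.83; + 4 × $18.19 standing = $1,220.59
Difference = |$1,104.34 − $1,220.59| = $116.25

$116.25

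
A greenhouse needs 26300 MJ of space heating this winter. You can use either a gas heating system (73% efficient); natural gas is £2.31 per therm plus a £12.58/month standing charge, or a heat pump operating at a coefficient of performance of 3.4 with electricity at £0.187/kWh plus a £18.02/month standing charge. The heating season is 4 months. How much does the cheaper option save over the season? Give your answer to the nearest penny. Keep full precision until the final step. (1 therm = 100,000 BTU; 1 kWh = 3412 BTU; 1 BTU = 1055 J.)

£365.24

Heat load = 26300 MJ = 26,300,000,000 J / 1055 = 24,928,910 BTU
Gas: input = 24,928,910 / 0.73 = 34,149,192 BTU = 341.5 therm → 341.5 × £2.31 = £788.85; + 4 × £12.58 standing = £839.17
Heat pump: 24,928,910 BTU / 3412 = 7,306 kWh heat; / 3.4 = 2,149 kWh in → × £0.187 = £401.84; + 4 × £18.02 standing = £473.92
Difference = |£839.17 − £473.92| = £365.24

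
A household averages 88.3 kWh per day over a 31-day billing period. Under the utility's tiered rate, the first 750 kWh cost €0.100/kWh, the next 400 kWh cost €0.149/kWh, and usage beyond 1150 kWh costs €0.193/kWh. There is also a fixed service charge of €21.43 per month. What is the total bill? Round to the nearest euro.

Usage = 88.3 kWh/day × 31 days = 2737.3 kWh
First 750 kWh × €0.100 = €75.00
Next 400 kWh × €0.149 = €59.60
Remaining 1587.3 kWh × €0.193 = €306.35
Energy charge = €440.95; + service €21.43 = €462.38 ≈ €462

€462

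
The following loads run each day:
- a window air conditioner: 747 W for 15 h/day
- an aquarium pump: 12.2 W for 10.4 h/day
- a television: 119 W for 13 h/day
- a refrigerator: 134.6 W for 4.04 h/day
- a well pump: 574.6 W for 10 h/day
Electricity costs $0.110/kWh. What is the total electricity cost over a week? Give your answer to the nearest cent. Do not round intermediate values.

window air conditioner: 747 W × 15 h × 7 d = 78,435 Wh = 78.44 kWh
aquarium pump: 12.2 W × 10.4 h × 7 d = 888 Wh = 0.8882 kWh
television: 119 W × 13 h × 7 d = 10,829 Wh = 10.83 kWh
refrigerator: 134.6 W × 4.04 h × 7 d = 3,806 Wh = 3.806 kWh
well pump: 574.6 W × 10 h × 7 d = 40,222 Wh = 40.22 kWh
Total energy = 78.44 + 0.8882 + 10.83 + 3.806 + 40.22 = 134.2 kWh
Cost = 134.2 kWh × $0.110 = $14.76

$14.76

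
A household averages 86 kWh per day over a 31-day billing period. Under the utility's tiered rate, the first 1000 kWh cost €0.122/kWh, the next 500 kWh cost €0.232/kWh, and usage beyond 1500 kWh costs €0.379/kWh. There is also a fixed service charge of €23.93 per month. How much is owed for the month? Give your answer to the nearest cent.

€703.84

Usage = 86 kWh/day × 31 days = 2666 kWh
First 1000 kWh × €0.122 = €122.00
Next 500 kWh × €0.232 = €116.00
Remaining 1166 kWh × €0.379 = €441.91
Energy charge = €679.91; + service €23.93 = €703.84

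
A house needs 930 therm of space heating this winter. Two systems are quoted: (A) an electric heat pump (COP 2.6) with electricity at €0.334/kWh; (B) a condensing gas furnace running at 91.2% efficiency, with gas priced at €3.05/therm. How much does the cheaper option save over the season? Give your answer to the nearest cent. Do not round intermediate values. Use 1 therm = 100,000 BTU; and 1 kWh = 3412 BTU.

Heat load = 930 therm × 100,000 = 93,000,000 BTU
Gas: input = 93,000,000 / 0.912 = 101,973,684 BTU = 1,020 therm → 1,020 × €3.05 = €3,110.20
Heat pump: 93,000,000 BTU / 3412 = 27,260 kWh heat; / 2.6 = 10,480 kWh in → × €0.334 = €3,501.44
Difference = |€3,110.20 − €3,501.44| = €391.25

€391.25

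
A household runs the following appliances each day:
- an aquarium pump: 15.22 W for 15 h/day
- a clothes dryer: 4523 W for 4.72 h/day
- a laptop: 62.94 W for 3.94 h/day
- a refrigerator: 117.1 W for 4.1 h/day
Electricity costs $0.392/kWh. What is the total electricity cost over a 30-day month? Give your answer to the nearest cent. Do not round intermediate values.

$262.31

aquarium pump: 15.22 W × 15 h × 30 d = 6,849 Wh = 6.849 kWh
clothes dryer: 4523 W × 4.72 h × 30 d = 640,457 Wh = 640.5 kWh
laptop: 62.94 W × 3.94 h × 30 d = 7,440 Wh = 7.44 kWh
refrigerator: 117.1 W × 4.1 h × 30 d = 14,403 Wh = 14.4 kWh
Total energy = 6.849 + 640.5 + 7.44 + 14.4 = 669.1 kWh
Cost = 669.1 kWh × $0.392 = $262.31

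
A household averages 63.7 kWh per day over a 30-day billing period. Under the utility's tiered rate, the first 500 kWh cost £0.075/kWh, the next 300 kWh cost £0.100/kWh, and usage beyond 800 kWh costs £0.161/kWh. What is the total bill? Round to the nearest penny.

Usage = 63.7 kWh/day × 30 days = 1911 kWh
First 500 kWh × £0.075 = £37.50
Next 300 kWh × £0.100 = £30.00
Remaining 1111 kWh × £0.161 = £178.87
Total = £246.37

£246.37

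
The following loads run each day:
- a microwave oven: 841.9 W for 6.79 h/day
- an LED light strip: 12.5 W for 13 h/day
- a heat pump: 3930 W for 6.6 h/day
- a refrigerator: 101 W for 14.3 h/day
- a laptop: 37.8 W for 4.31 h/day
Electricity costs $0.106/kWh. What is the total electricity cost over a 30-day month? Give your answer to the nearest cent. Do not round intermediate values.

microwave oven: 841.9 W × 6.79 h × 30 d = 171,495 Wh = 171.5 kWh
LED light strip: 12.5 W × 13 h × 30 d = 4,875 Wh = 4.875 kWh
heat pump: 3930 W × 6.6 h × 30 d = 778,140 Wh = 778.1 kWh
refrigerator: 101 W × 14.3 h × 30 d = 43,329 Wh = 43.33 kWh
laptop: 37.8 W × 4.31 h × 30 d = 4,888 Wh = 4.888 kWh
Total energy = 171.5 + 4.875 + 778.1 + 43.33 + 4.888 = 1,003 kWh
Cost = 1,003 kWh × $0.106 = $106.29

$106.29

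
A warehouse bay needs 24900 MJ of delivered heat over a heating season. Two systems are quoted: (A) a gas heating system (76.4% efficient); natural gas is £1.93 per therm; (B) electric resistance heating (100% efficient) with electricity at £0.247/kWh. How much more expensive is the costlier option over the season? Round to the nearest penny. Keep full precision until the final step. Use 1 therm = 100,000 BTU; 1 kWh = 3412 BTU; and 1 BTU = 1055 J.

£1112.35

Heat load = 24900 MJ = 24,900,000,000 J / 1055 = 23,601,896 BTU
Gas: input = 23,601,896 / 0.764 = 30,892,534 BTU = 308.9 therm → 308.9 × £1.93 = £596.23
Electric: 23,601,896 BTU / 3412 = 6,917 kWh → × £0.247 = £1,708.58
Difference = |£596.23 − £1,708.58| = £1,112.35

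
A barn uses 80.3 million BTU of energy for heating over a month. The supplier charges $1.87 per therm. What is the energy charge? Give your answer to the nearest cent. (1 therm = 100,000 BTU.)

80.3 million BTU × (10 therm/million BTU) = 803 therm
Cost = 803 therm × $1.87/therm = $1,501.61

$1501.61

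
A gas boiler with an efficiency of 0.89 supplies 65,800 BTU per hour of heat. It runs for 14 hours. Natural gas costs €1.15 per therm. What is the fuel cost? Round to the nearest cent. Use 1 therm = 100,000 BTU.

€11.90

Heat delivered = 65,800 BTU/h × 14 h = 921,200 BTU
Gas input = 921,200 / 0.89 = 1,035,056 BTU
= 1,035,056 / 100,000 = 10.35 therm
Cost = 10.35 × €1.15/therm = €11.90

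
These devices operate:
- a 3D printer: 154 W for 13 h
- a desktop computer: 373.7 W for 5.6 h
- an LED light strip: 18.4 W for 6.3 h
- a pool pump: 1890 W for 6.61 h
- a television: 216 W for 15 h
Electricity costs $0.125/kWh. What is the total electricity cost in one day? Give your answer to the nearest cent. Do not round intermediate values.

3D printer: 154 W × 13 h = 2,002 Wh = 2.002 kWh
desktop computer: 373.7 W × 5.6 h = 2,093 Wh = 2.093 kWh
LED light strip: 18.4 W × 6.3 h = 116 Wh = 0.1159 kWh
pool pump: 1890 W × 6.61 h = 12,493 Wh = 12.49 kWh
television: 216 W × 15 h = 3,240 Wh = 3.24 kWh
Total energy = 2.002 + 2.093 + 0.1159 + 12.49 + 3.24 = 19.94 kWh
Cost = 19.94 kWh × $0.125 = $2.49

$2.49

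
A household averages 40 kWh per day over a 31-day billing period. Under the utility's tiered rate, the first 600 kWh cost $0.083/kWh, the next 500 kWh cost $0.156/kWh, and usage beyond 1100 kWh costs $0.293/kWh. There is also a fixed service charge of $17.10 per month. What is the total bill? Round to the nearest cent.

Usage = 40 kWh/day × 31 days = 1240 kWh
First 600 kWh × $0.083 = $49.80
Next 500 kWh × $0.156 = $78.00
Remaining 140 kWh × $0.293 = $41.02
Energy charge = $168.82; + service $17.10 = $185.92

$185.92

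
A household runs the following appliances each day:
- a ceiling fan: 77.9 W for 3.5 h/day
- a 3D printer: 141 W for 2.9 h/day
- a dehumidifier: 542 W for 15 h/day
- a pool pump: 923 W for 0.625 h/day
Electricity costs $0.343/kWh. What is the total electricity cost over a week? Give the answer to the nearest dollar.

ceiling fan: 77.9 W × 3.5 h × 7 d = 1,909 Wh = 1.909 kWh
3D printer: 141 W × 2.9 h × 7 d = 2,862 Wh = 2.862 kWh
dehumidifier: 542 W × 15 h × 7 d = 56,910 Wh = 56.91 kWh
pool pump: 923 W × 0.625 h × 7 d = 4,038 Wh = 4.038 kWh
Total energy = 1.909 + 2.862 + 56.91 + 4.038 = 65.72 kWh
Cost = 65.72 kWh × $0.343 = $22.54 ≈ $23

$23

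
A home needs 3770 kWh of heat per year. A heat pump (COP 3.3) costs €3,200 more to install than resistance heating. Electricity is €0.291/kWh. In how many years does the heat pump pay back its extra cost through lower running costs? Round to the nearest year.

Resistance: 3770 kWh × €0.291 = €1,097.07/yr
Heat pump: 3770 / 3.3 = 1142 kWh in → × €0.291 = €332.45/yr
Annual savings = €764.62
Payback = €3,200 / €764.62 = 4.19 years

4 years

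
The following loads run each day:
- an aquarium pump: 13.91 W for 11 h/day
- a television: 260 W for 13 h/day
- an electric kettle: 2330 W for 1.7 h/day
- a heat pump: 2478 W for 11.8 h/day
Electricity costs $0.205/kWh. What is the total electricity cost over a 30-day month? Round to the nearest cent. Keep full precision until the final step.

aquarium pump: 13.91 W × 11 h × 30 d = 4,590 Wh = 4.59 kWh
television: 260 W × 13 h × 30 d = 101,400 Wh = 101.4 kWh
electric kettle: 2330 W × 1.7 h × 30 d = 118,830 Wh = 118.8 kWh
heat pump: 2478 W × 11.8 h × 30 d = 877,212 Wh = 877.2 kWh
Total energy = 4.59 + 101.4 + 118.8 + 877.2 = 1,102 kWh
Cost = 1,102 kWh × $0.205 = $225.92

$225.92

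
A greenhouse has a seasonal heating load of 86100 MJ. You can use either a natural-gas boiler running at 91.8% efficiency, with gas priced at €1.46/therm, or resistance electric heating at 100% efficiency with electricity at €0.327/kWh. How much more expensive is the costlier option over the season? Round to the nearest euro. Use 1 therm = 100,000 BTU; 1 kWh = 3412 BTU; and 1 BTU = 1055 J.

Heat load = 86100 MJ = 86,100,000,000 J / 1055 = 81,611,374 BTU
Gas: input = 81,611,374 / 0.918 = 88,901,279 BTU = 889 therm → 889 × €1.46 = €1,297.96
Electric: 81,611,374 BTU / 3412 = 23,920 kWh → × €0.327 = €7,821.49
Difference = |€1,297.96 − €7,821.49| = €6,523.53 ≈ €6524

€6524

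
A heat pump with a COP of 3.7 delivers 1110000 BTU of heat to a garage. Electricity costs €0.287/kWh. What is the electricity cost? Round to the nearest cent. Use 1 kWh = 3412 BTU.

Heat delivered = 1,110,000 BTU / 3412 = 325.3 kWh
Electrical input = 325.3 kWh / 3.7 = 87.92 kWh
Cost = 87.92 × €0.287/kWh = €25.23

€25.23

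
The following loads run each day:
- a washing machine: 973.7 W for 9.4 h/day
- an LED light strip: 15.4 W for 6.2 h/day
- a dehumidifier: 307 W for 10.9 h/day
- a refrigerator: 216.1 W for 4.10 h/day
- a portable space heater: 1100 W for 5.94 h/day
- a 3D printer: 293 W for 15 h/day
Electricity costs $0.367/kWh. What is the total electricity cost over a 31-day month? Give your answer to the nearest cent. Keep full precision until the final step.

$277.71

washing machine: 973.7 W × 9.4 h × 31 d = 283,736 Wh = 283.7 kWh
LED light strip: 15.4 W × 6.2 h × 31 d = 2,960 Wh = 2.96 kWh
dehumidifier: 307 W × 10.9 h × 31 d = 103,735 Wh = 103.7 kWh
refrigerator: 216.1 W × 4.10 h × 31 d = 27,466 Wh = 27.47 kWh
portable space heater: 1100 W × 5.94 h × 31 d = 202,554 Wh = 202.6 kWh
3D printer: 293 W × 15 h × 31 d = 136,245 Wh = 136.2 kWh
Total energy = 283.7 + 2.96 + 103.7 + 27.47 + 202.6 + 136.2 = 756.7 kWh
Cost = 756.7 kWh × $0.367 = $277.71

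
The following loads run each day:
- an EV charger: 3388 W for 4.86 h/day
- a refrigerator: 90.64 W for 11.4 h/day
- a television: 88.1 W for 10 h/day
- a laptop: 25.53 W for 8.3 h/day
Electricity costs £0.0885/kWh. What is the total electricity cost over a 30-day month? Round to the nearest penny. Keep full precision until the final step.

£49.36

EV charger: 3388 W × 4.86 h × 30 d = 493,970 Wh = 494 kWh
refrigerator: 90.64 W × 11.4 h × 30 d = 30,999 Wh = 31 kWh
television: 88.1 W × 10 h × 30 d = 26,430 Wh = 26.43 kWh
laptop: 25.53 W × 8.3 h × 30 d = 6,357 Wh = 6.357 kWh
Total energy = 494 + 31 + 26.43 + 6.357 = 557.8 kWh
Cost = 557.8 kWh × £0.0885 = £49.36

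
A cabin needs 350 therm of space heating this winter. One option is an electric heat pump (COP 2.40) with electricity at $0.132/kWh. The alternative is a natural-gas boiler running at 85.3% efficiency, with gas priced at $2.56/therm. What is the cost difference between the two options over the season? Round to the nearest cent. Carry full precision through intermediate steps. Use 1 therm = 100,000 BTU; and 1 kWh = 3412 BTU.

Heat load = 350 therm × 100,000 = 35,000,000 BTU
Gas: input = 35,000,000 / 0.853 = 41,031,653 BTU = 410.3 therm → 410.3 × $2.56 = $1,050.41
Heat pump: 35,000,000 BTU / 3412 = 10,260 kWh heat; / 2.40 = 4,274 kWh in → × $0.132 = $564.19
Difference = |$1,050.41 − $564.19| = $486.23

$486.23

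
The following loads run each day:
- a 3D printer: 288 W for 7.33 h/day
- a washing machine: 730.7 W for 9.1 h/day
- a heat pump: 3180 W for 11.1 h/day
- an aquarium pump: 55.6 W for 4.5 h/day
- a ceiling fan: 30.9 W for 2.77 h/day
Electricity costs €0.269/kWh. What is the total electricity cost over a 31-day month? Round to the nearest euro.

3D printer: 288 W × 7.33 h × 31 d = 65,442 Wh = 65.44 kWh
washing machine: 730.7 W × 9.1 h × 31 d = 206,130 Wh = 206.1 kWh
heat pump: 3180 W × 11.1 h × 31 d = 1,094,238 Wh = 1,094 kWh
aquarium pump: 55.6 W × 4.5 h × 31 d = 7,756 Wh = 7.756 kWh
ceiling fan: 30.9 W × 2.77 h × 31 d = 2,653 Wh = 2.653 kWh
Total energy = 65.44 + 206.1 + 1,094 + 7.756 + 2.653 = 1,376 kWh
Cost = 1,376 kWh × €0.269 = €370.20 ≈ €370

€370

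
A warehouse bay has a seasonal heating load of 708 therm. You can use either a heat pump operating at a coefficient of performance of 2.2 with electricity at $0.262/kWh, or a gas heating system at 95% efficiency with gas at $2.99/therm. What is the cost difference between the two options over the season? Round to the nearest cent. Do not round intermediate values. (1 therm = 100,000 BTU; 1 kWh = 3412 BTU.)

$242.83

Heat load = 708 therm × 100,000 = 70,800,000 BTU
Gas: input = 70,800,000 / 0.95 = 74,526,316 BTU = 745.3 therm → 745.3 × $2.99 = $2,228.34
Heat pump: 70,800,000 BTU / 3412 = 20,750 kWh heat; / 2.2 = 9,432 kWh in → × $0.262 = $2,471.17
Difference = |$2,228.34 − $2,471.17| = $242.83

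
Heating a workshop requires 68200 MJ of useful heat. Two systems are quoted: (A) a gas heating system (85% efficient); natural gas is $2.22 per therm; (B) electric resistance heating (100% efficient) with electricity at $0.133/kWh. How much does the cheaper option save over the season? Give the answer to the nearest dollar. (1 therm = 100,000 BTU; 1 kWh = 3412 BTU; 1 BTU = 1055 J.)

$831

Heat load = 68200 MJ = 68,200,000,000 J / 1055 = 64,644,550 BTU
Gas: input = 64,644,550 / 0.85 = 76,052,411 BTU = 760.5 therm → 760.5 × $2.22 = $1,688.36
Electric: 64,644,550 BTU / 3412 = 18,950 kWh → × $0.133 = $2,519.85
Difference = |$1,688.36 − $2,519.85| = $831.49 ≈ $831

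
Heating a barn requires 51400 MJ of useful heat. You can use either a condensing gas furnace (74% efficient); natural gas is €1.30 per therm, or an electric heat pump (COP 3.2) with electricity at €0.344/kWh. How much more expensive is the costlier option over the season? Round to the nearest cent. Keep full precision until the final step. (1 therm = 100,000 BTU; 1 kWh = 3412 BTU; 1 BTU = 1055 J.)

Heat load = 51400 MJ = 51,400,000,000 J / 1055 = 48,720,379 BTU
Gas: input = 48,720,379 / 0.74 = 65,838,350 BTU = 658.4 therm → 658.4 × €1.30 = €855.90
Heat pump: 48,720,379 BTU / 3412 = 14,280 kWh heat; / 3.2 = 4,462 kWh in → × €0.344 = €1,535.01
Difference = |€855.90 − €1,535.01| = €679.11

€679.11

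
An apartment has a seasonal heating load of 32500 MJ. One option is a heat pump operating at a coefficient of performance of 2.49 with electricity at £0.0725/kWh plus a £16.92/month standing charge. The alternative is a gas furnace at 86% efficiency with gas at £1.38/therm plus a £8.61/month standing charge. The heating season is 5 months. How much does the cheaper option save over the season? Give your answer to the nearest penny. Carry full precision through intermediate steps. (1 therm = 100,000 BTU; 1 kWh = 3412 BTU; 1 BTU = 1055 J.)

Heat load = 32500 MJ = 32,500,000,000 J / 1055 = 30,805,687 BTU
Gas: input = 30,805,687 / 0.86 = 35,820,567 BTU = 358.2 therm → 358.2 × £1.38 = £494.32; + 5 × £8.61 standing = £537.37
Heat pump: 30,805,687 BTU / 3412 = 9,029 kWh heat; / 2.49 = 3,626 kWh in → × £0.0725 = £262.88; + 5 × £16.92 standing = £347.48
Difference = |£537.37 − £347.48| = £189.89

£189.89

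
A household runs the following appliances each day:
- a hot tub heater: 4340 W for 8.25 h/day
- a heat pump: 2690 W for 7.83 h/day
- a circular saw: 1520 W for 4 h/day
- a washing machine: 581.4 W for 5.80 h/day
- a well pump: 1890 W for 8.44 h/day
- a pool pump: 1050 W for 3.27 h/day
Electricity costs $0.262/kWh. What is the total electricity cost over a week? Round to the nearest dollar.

$157

hot tub heater: 4340 W × 8.25 h × 7 d = 250,635 Wh = 250.6 kWh
heat pump: 2690 W × 7.83 h × 7 d = 147,439 Wh = 147.4 kWh
circular saw: 1520 W × 4 h × 7 d = 42,560 Wh = 42.56 kWh
washing machine: 581.4 W × 5.80 h × 7 d = 23,605 Wh = 23.6 kWh
well pump: 1890 W × 8.44 h × 7 d = 111,661 Wh = 111.7 kWh
pool pump: 1050 W × 3.27 h × 7 d = 24,034 Wh = 24.03 kWh
Total energy = 250.6 + 147.4 + 42.56 + 23.6 + 111.7 + 24.03 = 599.9 kWh
Cost = 599.9 kWh × $0.262 = $157.18 ≈ $157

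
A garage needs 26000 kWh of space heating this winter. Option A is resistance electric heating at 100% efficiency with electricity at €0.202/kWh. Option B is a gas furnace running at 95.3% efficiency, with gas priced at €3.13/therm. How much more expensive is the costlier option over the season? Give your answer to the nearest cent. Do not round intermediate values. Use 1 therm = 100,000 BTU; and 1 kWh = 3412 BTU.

Heat load = 26000 kWh × 3412 = 88,712,000 BTU
Gas: input = 88,712,000 / 0.953 = 93,087,093 BTU = 930.9 therm → 930.9 × €3.13 = €2,913.63
Electric: 88,712,000 BTU / 3412 = 26,000 kWh → × €0.202 = €5,252.00
Difference = |€2,913.63 − €5,252.00| = €2,338.37

€2338.37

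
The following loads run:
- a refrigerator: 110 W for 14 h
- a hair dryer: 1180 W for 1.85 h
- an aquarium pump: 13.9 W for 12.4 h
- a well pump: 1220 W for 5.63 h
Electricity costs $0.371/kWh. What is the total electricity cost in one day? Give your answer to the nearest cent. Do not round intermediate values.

refrigerator: 110 W × 14 h = 1,540 Wh = 1.54 kWh
hair dryer: 1180 W × 1.85 h = 2,183 Wh = 2.183 kWh
aquarium pump: 13.9 W × 12.4 h = 172 Wh = 0.1724 kWh
well pump: 1220 W × 5.63 h = 6,869 Wh = 6.869 kWh
Total energy = 1.54 + 2.183 + 0.1724 + 6.869 = 10.76 kWh
Cost = 10.76 kWh × $0.371 = $3.99

$3.99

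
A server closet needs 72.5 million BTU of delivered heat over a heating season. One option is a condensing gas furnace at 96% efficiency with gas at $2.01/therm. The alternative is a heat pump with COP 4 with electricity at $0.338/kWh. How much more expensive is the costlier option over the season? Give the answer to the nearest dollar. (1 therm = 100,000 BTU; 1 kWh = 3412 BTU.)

Heat load = 72.5 × 10⁶ BTU = 72,500,000 BTU
Gas: input = 72,500,000 / 0.96 = 75,520,833 BTU = 755.2 therm → 755.2 × $2.01 = $1,517.97
Heat pump: 72,500,000 BTU / 3412 = 21,250 kWh heat; / 4 = 5,312 kWh in → × $0.338 = $1,795.50
Difference = |$1,517.97 − $1,795.50| = $277.53 ≈ $278

$278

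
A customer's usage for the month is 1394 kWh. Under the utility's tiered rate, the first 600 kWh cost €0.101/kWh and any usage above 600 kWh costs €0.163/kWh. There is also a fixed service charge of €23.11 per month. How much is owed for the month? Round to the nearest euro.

First 600 kWh × €0.101 = €60.60
Remaining 794 kWh × €0.163 = €129.42
Energy charge = €190.02; + service €23.11 = €213.13 ≈ €213

€213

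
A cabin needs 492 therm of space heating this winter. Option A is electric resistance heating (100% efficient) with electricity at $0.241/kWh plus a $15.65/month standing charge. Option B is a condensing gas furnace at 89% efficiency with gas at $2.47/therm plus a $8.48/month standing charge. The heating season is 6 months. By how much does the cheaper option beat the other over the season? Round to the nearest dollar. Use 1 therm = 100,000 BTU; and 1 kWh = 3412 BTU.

$2153

Heat load = 492 therm × 100,000 = 49,200,000 BTU
Gas: input = 49,200,000 / 0.89 = 55,280,899 BTU = 552.8 therm → 552.8 × $2.47 = $1,365.44; + 6 × $8.48 standing = $1,416.32
Electric: 49,200,000 BTU / 3412 = 14,420 kWh → × $0.241 = $3,475.15; + 6 × $15.65 standing = $3,569.05
Difference = |$1,416.32 − $3,569.05| = $2,152.73 ≈ $2153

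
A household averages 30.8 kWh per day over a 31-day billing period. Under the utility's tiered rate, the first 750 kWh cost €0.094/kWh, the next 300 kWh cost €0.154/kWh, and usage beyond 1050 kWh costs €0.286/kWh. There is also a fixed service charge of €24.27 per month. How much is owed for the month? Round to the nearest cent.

Usage = 30.8 kWh/day × 31 days = 954.8 kWh
First 750 kWh × €0.094 = €70.50
Next 204.8 kWh × €0.154 = €31.54
Remaining tier: 0 kWh (not reached)
Energy charge = €102.04; + service €24.27 = €126.31

€126.31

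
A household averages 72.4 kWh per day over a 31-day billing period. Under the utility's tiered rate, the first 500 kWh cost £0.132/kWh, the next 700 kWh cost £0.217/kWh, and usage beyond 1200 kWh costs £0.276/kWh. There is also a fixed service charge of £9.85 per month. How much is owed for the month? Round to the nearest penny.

Usage = 72.4 kWh/day × 31 days = 2244.4 kWh
First 500 kWh × £0.132 = £66.00
Next 700 kWh × £0.217 = £151.90
Remaining 1044.4 kWh × £0.276 = £288.25
Energy charge = £506.15; + service £9.85 = £516.00

£516.00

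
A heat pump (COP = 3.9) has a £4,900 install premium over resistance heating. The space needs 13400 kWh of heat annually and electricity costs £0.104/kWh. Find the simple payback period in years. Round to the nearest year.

5 years

Resistance: 13400 kWh × £0.104 = £1,393.60/yr
Heat pump: 13400 / 3.9 = 3436 kWh in → × £0.104 = £357.33/yr
Annual savings = £1,036.27
Payback = £4,900 / £1,036.27 = 4.73 years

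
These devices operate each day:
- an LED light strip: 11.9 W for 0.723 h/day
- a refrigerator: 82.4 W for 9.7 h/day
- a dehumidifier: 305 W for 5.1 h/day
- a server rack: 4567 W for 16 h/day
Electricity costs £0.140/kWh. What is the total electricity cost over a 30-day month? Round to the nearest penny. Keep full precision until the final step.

LED light strip: 11.9 W × 0.723 h × 30 d = 258 Wh = 0.2581 kWh
refrigerator: 82.4 W × 9.7 h × 30 d = 23,978 Wh = 23.98 kWh
dehumidifier: 305 W × 5.1 h × 30 d = 46,665 Wh = 46.66 kWh
server rack: 4567 W × 16 h × 30 d = 2,192,160 Wh = 2,192 kWh
Total energy = 0.2581 + 23.98 + 46.66 + 2,192 = 2,263 kWh
Cost = 2,263 kWh × £0.140 = £316.83

£316.83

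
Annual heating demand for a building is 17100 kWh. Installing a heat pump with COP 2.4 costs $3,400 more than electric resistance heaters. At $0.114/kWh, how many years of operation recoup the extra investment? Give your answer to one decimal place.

3.0 years

Resistance: 17100 kWh × $0.114 = $1,949.40/yr
Heat pump: 17100 / 2.4 = 7125 kWh in → × $0.114 = $812.25/yr
Annual savings = $1,137.15
Payback = $3,400 / $1,137.15 = 2.99 years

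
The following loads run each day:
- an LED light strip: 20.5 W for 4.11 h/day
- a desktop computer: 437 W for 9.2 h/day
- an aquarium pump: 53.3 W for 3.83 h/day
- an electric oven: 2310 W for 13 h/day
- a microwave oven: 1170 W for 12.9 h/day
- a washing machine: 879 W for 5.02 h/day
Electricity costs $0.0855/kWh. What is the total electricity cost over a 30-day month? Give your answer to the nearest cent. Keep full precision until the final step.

LED light strip: 20.5 W × 4.11 h × 30 d = 2,528 Wh = 2.528 kWh
desktop computer: 437 W × 9.2 h × 30 d = 120,612 Wh = 120.6 kWh
aquarium pump: 53.3 W × 3.83 h × 30 d = 6,124 Wh = 6.124 kWh
electric oven: 2310 W × 13 h × 30 d = 900,900 Wh = 900.9 kWh
microwave oven: 1170 W × 12.9 h × 30 d = 452,790 Wh = 452.8 kWh
washing machine: 879 W × 5.02 h × 30 d = 132,377 Wh = 132.4 kWh
Total energy = 2.528 + 120.6 + 6.124 + 900.9 + 452.8 + 132.4 = 1,615 kWh
Cost = 1,615 kWh × $0.0855 = $138.11

$138.11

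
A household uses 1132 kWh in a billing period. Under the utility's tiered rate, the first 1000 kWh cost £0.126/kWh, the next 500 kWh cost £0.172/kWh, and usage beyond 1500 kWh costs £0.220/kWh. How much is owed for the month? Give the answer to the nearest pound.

First 1000 kWh × £0.126 = £126.00
Next 132 kWh × £0.172 = £22.70
Remaining tier: 0 kWh (not reached)
Total = £148.70 ≈ £149

£149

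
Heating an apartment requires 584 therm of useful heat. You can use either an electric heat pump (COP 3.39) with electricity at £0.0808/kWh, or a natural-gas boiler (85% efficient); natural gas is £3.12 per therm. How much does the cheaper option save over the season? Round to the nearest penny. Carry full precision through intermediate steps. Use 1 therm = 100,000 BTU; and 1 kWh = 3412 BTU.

£1735.67

Heat load = 584 therm × 100,000 = 58,400,000 BTU
Gas: input = 58,400,000 / 0.85 = 68,705,882 BTU = 687.1 therm → 687.1 × £3.12 = £2,143.62
Heat pump: 58,400,000 BTU / 3412 = 17,120 kWh heat; / 3.39 = 5,049 kWh in → × £0.0808 = £407.96
Difference = |£2,143.62 − £407.96| = £1,735.67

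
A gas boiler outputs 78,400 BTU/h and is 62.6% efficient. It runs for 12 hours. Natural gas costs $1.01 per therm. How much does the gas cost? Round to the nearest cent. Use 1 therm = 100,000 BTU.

Heat delivered = 78,400 BTU/h × 12 h = 940,800 BTU
Gas input = 940,800 / 0.626 = 1,502,875 BTU
= 1,502,875 / 100,000 = 15.03 therm
Cost = 15.03 × $1.01/therm = $15.18

$15.18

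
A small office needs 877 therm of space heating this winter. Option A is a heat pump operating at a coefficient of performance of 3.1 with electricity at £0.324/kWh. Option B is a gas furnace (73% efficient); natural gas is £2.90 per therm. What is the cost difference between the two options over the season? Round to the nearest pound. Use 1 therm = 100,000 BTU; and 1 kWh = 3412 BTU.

£798

Heat load = 877 therm × 100,000 = 87,700,000 BTU
Gas: input = 87,700,000 / 0.73 = 120,136,986 BTU = 1,201 therm → 1,201 × £2.90 = £3,483.97
Heat pump: 87,700,000 BTU / 3412 = 25,700 kWh heat; / 3.1 = 8,291 kWh in → × £0.324 = £2,686.42
Difference = |£3,483.97 − £2,686.42| = £797.55 ≈ £798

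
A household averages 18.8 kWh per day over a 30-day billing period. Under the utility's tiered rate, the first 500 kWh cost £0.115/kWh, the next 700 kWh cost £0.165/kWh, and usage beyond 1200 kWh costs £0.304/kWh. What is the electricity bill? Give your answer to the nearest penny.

Usage = 18.8 kWh/day × 30 days = 564 kWh
First 500 kWh × £0.115 = £57.50
Next 64 kWh × £0.165 = £10.56
Remaining tier: 0 kWh (not reached)
Total = £68.06

£68.06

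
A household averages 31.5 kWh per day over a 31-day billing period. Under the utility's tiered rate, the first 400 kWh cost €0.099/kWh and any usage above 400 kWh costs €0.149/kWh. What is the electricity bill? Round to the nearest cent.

€125.50

Usage = 31.5 kWh/day × 31 days = 976.5 kWh
First 400 kWh × €0.099 = €39.60
Remaining 576.5 kWh × €0.149 = €85.90
Total = €125.50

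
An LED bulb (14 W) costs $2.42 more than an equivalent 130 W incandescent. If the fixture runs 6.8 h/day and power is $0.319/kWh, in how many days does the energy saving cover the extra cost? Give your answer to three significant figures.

9.62 days

Power saved = 130 − 14 = 116 W
Daily energy saved = 116 W × 6.8 h = 788.8 Wh = 0.7888 kWh
Daily savings = 0.7888 × $0.319 = $0.2516
Payback = $2.42 / $0.2516 per day = 9.617 days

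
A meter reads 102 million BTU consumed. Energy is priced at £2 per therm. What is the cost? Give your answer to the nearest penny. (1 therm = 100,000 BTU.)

102 million BTU × (10 therm/million BTU) = 1,020 therm
Cost = 1,020 therm × £2/therm = £2,040.00

£2040.00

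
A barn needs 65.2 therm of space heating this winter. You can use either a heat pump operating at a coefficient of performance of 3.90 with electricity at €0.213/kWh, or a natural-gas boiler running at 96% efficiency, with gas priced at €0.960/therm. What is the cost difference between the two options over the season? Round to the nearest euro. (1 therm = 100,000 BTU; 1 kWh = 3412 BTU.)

Heat load = 65.2 therm × 100,000 = 6,520,000 BTU
Gas: input = 6,520,000 / 0.96 = 6,791,667 BTU = 67.92 therm → 67.92 × €0.960 = €65.20
Heat pump: 6,520,000 BTU / 3412 = 1,911 kWh heat; / 3.90 = 490 kWh in → × €0.213 = €104.36
Difference = |€65.20 − €104.36| = €39.16 ≈ €39

€39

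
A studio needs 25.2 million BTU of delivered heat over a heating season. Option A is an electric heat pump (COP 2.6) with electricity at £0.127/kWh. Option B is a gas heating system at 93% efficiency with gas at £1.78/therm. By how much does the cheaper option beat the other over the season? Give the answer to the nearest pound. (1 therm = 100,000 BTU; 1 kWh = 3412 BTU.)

Heat load = 25.2 × 10⁶ BTU = 25,200,000 BTU
Gas: input = 25,200,000 / 0.93 = 27,096,774 BTU = 271 therm → 271 × £1.78 = £482.32
Heat pump: 25,200,000 BTU / 3412 = 7,386 kWh heat; / 2.6 = 2,841 kWh in → × £0.127 = £360.76
Difference = |£482.32 − £360.76| = £121.56 ≈ £122

£122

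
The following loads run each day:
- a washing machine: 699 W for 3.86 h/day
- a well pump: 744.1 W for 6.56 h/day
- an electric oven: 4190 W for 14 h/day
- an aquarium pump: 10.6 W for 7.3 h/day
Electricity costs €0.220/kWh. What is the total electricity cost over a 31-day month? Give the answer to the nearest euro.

€452

washing machine: 699 W × 3.86 h × 31 d = 83,642 Wh = 83.64 kWh
well pump: 744.1 W × 6.56 h × 31 d = 151,320 Wh = 151.3 kWh
electric oven: 4190 W × 14 h × 31 d = 1,818,460 Wh = 1,818 kWh
aquarium pump: 10.6 W × 7.3 h × 31 d = 2,399 Wh = 2.399 kWh
Total energy = 83.64 + 151.3 + 1,818 + 2.399 = 2,056 kWh
Cost = 2,056 kWh × €0.220 = €452.28 ≈ €452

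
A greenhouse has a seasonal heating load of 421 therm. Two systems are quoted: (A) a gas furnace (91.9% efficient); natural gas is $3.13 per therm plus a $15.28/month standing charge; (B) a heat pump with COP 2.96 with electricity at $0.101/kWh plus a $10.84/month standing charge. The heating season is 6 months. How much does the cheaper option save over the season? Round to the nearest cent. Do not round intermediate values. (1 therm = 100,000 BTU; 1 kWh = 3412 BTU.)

Heat load = 421 therm × 100,000 = 42,100,000 BTU
Gas: input = 42,100,000 / 0.919 = 45,810,664 BTU = 458.1 therm → 458.1 × $3.13 = $1,433.87; + 6 × $15.28 standing = $1,525.55
Heat pump: 42,100,000 BTU / 3412 = 12,340 kWh heat; / 2.96 = 4,169 kWh in → × $0.101 = $421.02; + 6 × $10.84 standing = $486.06
Difference = |$1,525.55 − $486.06| = $1,039.49

$1039.49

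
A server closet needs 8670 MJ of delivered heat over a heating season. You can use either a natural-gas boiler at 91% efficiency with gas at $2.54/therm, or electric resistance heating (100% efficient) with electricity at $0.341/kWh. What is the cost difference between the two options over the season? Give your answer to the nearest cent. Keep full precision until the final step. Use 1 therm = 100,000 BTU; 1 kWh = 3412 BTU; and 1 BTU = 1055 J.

$591.94

Heat load = 8670 MJ = 8,670,000,000 J / 1055 = 8,218,009 BTU
Gas: input = 8,218,009 / 0.91 = 9,030,780 BTU = 90.31 therm → 90.31 × $2.54 = $229.38
Electric: 8,218,009 BTU / 3412 = 2,409 kWh → × $0.341 = $821.32
Difference = |$229.38 − $821.32| = $591.94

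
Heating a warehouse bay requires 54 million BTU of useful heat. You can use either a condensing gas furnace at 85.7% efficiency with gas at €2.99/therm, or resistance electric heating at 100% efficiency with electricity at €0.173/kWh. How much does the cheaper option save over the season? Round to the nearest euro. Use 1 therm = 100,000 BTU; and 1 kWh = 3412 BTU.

Heat load = 54 × 10⁶ BTU = 54,000,000 BTU
Gas: input = 54,000,000 / 0.857 = 63,010,502 BTU = 630.1 therm → 630.1 × €2.99 = €1,884.01
Electric: 54,000,000 BTU / 3412 = 15,830 kWh → × €0.173 = €2,737.98
Difference = |€1,884.01 − €2,737.98| = €853.97 ≈ €854

€854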